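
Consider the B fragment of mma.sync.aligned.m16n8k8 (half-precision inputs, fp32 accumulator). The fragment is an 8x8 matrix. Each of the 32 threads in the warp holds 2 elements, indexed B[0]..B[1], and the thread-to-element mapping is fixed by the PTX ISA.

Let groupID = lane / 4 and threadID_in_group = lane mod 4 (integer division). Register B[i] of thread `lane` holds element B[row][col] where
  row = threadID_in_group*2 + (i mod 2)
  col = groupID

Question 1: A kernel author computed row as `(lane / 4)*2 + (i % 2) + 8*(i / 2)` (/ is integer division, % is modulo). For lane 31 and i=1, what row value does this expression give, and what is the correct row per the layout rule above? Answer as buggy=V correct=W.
`(lane / 4)*2 + (i % 2) + 8*(i / 2)`[31,1]→15
lane 31→31/4=7, 31 mod 4=3
i=1  r:2·3+1→7  c:7
row: 15 vs 7

buggy=15 correct=7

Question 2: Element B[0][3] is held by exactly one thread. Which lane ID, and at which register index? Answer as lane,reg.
12,0

c: 3->gid=3  r: 0->tid=0,i&1=0
L=3*4+0=12  i=0=0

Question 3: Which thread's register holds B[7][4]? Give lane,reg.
c=4->g=4  r=7->t=3,b0=1
L=4*4+3=19  i=1=1

19,1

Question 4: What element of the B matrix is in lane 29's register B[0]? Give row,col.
L=29→G=29>>2=7, T=29&3=1
[0]→row 1·2+0=2  col G=7

2,7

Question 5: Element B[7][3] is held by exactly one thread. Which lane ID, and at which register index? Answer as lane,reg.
c=3⇒gr=3  r=7⇒th=3,odd=1
L=3*4+3=15  i=1=1

15,1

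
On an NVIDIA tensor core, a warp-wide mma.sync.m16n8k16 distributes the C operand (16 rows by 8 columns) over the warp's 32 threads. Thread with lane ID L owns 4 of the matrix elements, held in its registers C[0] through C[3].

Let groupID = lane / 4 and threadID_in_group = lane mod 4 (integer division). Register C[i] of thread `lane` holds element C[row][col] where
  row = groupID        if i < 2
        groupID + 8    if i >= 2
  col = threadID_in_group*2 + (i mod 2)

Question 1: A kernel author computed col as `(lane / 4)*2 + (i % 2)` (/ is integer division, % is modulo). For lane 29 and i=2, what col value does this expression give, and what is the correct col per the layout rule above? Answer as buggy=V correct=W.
`(lane / 4)*2 + (i % 2)`[29,2]=>14
lane 29: grp=7 (29/4), tig=1 (29%4)
i=2: r=7+8=15, c=1*2+0=2
col: 14 vs 2

buggy=14 correct=2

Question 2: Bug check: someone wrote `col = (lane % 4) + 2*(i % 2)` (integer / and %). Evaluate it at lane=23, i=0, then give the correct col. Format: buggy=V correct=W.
buggy=3 correct=6

`(lane % 4) + 2*(i % 2)`[23,0]->3
23: g=5,t=3
[0] (5+0,3*2+0) = (5,6)
col: 3 vs 6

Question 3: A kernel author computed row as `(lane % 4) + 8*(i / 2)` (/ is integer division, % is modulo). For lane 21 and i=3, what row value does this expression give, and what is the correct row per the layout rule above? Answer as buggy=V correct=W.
`(lane % 4) + 8*(i / 2)`[21,3]->9
21: g=5,t=1
[3] (5+8,1*2+1) = (13,3)
row: 9 vs 13

buggy=9 correct=13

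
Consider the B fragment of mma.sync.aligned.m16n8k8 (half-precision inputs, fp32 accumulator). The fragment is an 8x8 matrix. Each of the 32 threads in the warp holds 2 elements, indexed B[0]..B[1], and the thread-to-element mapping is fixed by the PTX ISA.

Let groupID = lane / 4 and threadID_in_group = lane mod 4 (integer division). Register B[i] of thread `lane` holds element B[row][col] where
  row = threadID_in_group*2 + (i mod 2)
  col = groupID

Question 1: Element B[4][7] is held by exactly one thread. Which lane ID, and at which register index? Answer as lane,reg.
30,0

c=7⇒gr=7  r=4⇒th=2,odd=0
L=7*4+2=30  i=0=0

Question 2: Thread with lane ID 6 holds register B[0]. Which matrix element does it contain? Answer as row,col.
lane 6: g=1 (6/4), t=2 (6%4)
i=0: r=2*2+0=4, c=g=1

4,1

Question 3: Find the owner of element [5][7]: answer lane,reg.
c: 7->gid=7  r: 5->tid=2,i&1=1
L=7*4+2=30  i=1=1

30,1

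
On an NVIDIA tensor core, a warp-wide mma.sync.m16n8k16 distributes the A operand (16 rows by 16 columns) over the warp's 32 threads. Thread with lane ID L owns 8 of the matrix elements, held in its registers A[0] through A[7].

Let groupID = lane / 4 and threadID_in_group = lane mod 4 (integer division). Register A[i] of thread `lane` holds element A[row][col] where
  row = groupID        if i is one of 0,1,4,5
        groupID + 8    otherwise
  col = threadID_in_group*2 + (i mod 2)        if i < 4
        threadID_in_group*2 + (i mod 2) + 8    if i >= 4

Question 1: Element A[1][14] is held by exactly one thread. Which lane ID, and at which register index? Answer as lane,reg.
r:1=>grp=1,rB=0  c:14=>cB=1,tig=3,lo=0
L=1*4+3=7  i=1*4+0*2+0=4

7,4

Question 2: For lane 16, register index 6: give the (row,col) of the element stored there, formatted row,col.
12,8

lane 16: gid=4 (16/4), tid=0 (16%4)
i=6: r=4+8=12, c=0*2+0+8=8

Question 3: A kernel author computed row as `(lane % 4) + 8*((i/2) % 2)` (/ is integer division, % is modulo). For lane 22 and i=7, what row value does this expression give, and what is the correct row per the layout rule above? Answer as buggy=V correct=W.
`(lane % 4) + 8*((i/2) % 2)`[22,7]->10
lane 22->22/4=5, 22 mod 4=2
i=7  r:5+8->13  c:2·2+1+8->13
row: 10 vs 13

buggy=10 correct=13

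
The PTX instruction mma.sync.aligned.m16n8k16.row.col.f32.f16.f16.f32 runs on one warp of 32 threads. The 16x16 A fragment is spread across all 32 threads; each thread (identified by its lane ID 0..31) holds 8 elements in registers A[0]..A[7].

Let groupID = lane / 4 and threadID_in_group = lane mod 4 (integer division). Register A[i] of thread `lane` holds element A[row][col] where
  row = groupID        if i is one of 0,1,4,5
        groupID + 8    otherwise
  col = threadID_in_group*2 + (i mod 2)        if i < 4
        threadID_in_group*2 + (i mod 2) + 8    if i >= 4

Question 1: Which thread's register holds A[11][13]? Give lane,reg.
r:11=>grp=3,rB=1  c:13=>cB=1,tig=2,lo=1
L=3*4+2=14  i=1*4+1*2+1=7

14,7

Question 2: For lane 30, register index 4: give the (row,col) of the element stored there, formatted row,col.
lane 30→30/4=7, 30 mod 4=2
i=4  r:7+0→7  c:2·2+0+8→12

7,12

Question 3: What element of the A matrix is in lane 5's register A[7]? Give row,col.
9,11

lane 5: grp=1 (5/4), tig=1 (5%4)
i=7: r=1+8=9, c=1*2+1+8=11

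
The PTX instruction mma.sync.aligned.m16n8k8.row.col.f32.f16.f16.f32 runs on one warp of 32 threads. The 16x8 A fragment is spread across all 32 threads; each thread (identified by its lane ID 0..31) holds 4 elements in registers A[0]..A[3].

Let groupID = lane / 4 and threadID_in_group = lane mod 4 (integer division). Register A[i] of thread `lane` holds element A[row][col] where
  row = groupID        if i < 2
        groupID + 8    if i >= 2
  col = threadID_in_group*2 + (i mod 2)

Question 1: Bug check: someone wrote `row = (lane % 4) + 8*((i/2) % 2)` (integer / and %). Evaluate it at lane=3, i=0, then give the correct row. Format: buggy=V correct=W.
buggy=3 correct=0

`(lane % 4) + 8*((i/2) % 2)`[3,0]⇒3
L=3⇒gr=3>>2=0, th=3&3=3
[0]⇒row 0+0=0  col 3·2+0=6
row: 3 vs 0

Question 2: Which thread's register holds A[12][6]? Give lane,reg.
r=12⇒gr=4,Rb=1  c=6⇒th=3,odd=0
L=4*4+3=19  i=1*2+0=2

19,2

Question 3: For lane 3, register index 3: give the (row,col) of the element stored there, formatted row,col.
L=3⇒gr=3>>2=0, th=3&3=3
[3]⇒row 0+8=8  col 3·2+1=7

8,7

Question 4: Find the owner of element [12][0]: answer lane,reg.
r: 12->gid=4,r8=1  c: 0->tid=0,i&1=0
L=4*4+0=16  i=1*2+0=2

16,2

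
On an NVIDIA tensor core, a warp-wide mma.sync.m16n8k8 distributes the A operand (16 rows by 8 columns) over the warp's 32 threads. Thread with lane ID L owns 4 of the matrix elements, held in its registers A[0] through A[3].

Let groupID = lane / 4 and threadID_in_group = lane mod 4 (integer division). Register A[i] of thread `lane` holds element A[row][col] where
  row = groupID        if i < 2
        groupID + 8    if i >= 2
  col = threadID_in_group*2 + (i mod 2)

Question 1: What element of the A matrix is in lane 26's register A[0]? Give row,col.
lane 26->26/4=6, 26 mod 4=2
i=0  r:6+0->6  c:2·2+0->4

6,4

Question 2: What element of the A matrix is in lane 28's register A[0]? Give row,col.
28: grp=7,tig=0
[0] (7+0,0*2+0) = (7,0)

7,0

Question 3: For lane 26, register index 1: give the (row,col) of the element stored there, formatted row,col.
6,5

lane 26->26/4=6, 26 mod 4=2
i=1  r:6+0->6  c:2·2+1->5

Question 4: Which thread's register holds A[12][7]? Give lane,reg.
r=12->g=4,rb=1  c=7->t=3,b0=1
L=4*4+3=19  i=1*2+1=3

19,3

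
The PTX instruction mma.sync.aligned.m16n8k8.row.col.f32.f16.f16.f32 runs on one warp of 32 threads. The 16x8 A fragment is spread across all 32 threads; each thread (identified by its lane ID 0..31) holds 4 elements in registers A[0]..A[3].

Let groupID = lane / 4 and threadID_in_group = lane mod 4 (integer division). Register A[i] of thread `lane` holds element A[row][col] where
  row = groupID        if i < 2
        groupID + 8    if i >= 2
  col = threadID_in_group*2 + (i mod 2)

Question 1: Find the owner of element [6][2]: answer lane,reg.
25,0

r=6->g=6,rb=0  c=2->t=1,b0=0
L=6*4+1=25  i=0*2+0=0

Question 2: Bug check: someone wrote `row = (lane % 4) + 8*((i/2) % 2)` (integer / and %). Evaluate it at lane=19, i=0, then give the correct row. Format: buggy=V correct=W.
buggy=3 correct=4

`(lane % 4) + 8*((i/2) % 2)`[19,0]⇒3
L=19⇒gr=19>>2=4, th=19&3=3
[0]⇒row 4+0=4  col 3·2+0=6
row: 3 vs 4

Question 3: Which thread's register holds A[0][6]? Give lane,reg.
3,0

r=0→G=0,rhi=0  c=6→T=3,p=0
L=0*4+3=3  i=0*2+0=0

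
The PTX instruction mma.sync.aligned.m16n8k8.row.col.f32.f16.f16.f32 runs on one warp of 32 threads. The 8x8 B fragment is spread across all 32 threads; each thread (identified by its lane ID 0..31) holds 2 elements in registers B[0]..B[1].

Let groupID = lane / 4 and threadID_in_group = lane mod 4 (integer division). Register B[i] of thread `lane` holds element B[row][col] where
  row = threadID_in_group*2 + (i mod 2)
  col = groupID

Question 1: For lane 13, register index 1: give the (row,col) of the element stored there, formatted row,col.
3,3

L=13->gid=13>>2=3, tid=13&3=1
[1]->row 1·2+1=3  col gid=3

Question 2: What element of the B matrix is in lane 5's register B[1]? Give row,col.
3,1

L=5->g=5>>2=1, t=5&3=1
[1]->row 1·2+1=3  col g=1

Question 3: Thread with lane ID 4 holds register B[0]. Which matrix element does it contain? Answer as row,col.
lane 4: grp=1 (4/4), tig=0 (4%4)
i=0: r=0*2+0=0, c=grp=1

0,1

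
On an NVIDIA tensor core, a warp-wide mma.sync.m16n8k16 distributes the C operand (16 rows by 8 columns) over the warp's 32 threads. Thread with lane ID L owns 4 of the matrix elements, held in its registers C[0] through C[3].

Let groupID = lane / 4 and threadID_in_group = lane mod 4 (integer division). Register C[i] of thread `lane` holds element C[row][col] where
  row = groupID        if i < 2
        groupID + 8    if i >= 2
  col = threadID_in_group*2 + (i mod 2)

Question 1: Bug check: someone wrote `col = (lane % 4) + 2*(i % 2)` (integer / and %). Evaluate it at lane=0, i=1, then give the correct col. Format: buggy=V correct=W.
buggy=2 correct=1

`(lane % 4) + 2*(i % 2)`[0,1]→2
lane 0: G=0 (0/4), T=0 (0%4)
i=1: r=0+0=0, c=0*2+1=1
col: 2 vs 1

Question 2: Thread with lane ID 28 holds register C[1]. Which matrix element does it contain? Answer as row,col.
7,1

28: g=7,t=0
[1] (7+0,0*2+1) = (7,1)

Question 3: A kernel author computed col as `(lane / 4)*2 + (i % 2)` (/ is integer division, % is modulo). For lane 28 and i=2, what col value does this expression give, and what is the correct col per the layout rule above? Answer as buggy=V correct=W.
`(lane / 4)*2 + (i % 2)`[28,2]->14
L=28->g=28>>2=7, t=28&3=0
[2]->row 7+8=15  col 0·2+0=0
col: 14 vs 0

buggy=14 correct=0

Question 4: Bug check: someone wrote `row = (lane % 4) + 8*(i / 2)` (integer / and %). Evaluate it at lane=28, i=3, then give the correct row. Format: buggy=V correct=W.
buggy=8 correct=15

`(lane % 4) + 8*(i / 2)`[28,3]⇒8
lane 28: gr=7 (28/4), th=0 (28%4)
i=3: r=7+8=15, c=0*2+1=1
row: 8 vs 15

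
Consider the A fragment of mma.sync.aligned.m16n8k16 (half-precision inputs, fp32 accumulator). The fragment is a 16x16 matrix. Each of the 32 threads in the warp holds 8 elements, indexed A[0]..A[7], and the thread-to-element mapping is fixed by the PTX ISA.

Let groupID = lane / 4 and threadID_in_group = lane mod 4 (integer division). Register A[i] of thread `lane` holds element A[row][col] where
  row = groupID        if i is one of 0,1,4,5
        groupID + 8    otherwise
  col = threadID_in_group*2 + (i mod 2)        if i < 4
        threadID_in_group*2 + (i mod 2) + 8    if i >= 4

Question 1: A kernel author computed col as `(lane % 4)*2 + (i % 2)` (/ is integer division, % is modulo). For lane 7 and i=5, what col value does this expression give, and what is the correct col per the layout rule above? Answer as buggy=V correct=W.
`(lane % 4)*2 + (i % 2)`[7,5]=>7
lane 7: grp=1 (7/4), tig=3 (7%4)
i=5: r=1+0=1, c=3*2+1+8=15
col: 7 vs 15

buggy=7 correct=15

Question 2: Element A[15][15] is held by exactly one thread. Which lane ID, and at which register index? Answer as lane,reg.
31,7

r:15=>grp=7,rB=1  c:15=>cB=1,tig=3,lo=1
L=7*4+3=31  i=1*4+1*2+1=7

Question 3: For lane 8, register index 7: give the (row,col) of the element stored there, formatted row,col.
10,9

lane 8->8/4=2, 8 mod 4=0
i=7  r:2+8->10  c:2·0+1+8->9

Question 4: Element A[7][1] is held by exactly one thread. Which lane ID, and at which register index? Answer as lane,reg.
r=7->g=7,rb=0  c=1->cb=0,t=0,b0=1
L=7*4+0=28  i=0*4+0*2+1=1

28,1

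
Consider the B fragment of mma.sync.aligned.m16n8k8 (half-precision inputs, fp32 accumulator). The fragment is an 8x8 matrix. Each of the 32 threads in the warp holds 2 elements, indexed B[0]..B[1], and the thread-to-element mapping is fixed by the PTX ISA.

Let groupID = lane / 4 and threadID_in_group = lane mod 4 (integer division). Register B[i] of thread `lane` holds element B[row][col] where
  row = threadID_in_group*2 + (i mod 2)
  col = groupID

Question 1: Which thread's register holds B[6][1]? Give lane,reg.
c: 1->gid=1  r: 6->tid=3,i&1=0
L=1*4+3=7  i=0=0

7,0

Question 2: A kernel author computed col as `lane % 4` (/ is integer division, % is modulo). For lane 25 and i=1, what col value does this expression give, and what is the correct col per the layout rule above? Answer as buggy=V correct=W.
buggy=1 correct=6

`lane % 4`[25,1]⇒1
L=25⇒gr=25>>2=6, th=25&3=1
[1]⇒row 1·2+1=3  col gr=6
col: 1 vs 6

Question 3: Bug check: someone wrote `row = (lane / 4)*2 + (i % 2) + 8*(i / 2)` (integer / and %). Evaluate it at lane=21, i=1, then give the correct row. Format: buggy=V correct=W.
`(lane / 4)*2 + (i % 2) + 8*(i / 2)`[21,1]→11
lane 21: G=5 (21/4), T=1 (21%4)
i=1: r=1*2+1=3, c=G=5
row: 11 vs 3

buggy=11 correct=3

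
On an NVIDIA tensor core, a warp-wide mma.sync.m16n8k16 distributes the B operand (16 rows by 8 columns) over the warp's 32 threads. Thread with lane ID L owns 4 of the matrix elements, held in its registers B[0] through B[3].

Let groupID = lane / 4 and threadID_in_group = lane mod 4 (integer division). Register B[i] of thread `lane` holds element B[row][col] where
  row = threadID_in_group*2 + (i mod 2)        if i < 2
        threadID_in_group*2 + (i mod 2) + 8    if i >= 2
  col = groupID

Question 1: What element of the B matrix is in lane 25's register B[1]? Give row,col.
lane 25: grp=6 (25/4), tig=1 (25%4)
i=1: r=1*2+1+0=3, c=grp=6

3,6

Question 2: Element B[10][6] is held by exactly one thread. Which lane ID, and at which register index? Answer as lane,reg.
25,2

c=6→G=6  r=10→rhi=1,T=1,p=0
L=6*4+1=25  i=1*2+0=2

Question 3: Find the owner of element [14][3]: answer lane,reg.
c=3->g=3  r=14->rb=1,t=3,b0=0
L=3*4+3=15  i=1*2+0=2

15,2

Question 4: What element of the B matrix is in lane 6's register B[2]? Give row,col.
lane 6=>6/4=1, 6 mod 4=2
i=2  r:2·2+0+8=>12  c:1

12,1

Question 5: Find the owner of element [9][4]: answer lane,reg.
16,3

c:4=>grp=4  r:9=>rB=1,tig=0,lo=1
L=4*4+0=16  i=1*2+1=3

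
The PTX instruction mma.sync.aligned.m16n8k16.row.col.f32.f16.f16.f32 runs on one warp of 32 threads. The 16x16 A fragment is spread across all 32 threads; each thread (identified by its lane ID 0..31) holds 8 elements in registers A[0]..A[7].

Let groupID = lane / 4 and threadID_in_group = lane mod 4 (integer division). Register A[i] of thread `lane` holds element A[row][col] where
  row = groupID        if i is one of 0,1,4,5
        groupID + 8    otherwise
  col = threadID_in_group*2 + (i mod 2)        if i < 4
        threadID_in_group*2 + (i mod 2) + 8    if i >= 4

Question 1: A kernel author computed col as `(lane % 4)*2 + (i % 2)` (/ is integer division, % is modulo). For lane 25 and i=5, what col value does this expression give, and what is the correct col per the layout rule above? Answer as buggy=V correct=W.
`(lane % 4)*2 + (i % 2)`[25,5]->3
L=25->gid=25>>2=6, tid=25&3=1
[5]->row 6+0=6  col 1·2+1+8=11
col: 3 vs 11

buggy=3 correct=11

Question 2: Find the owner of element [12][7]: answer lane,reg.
r:12=>grp=4,rB=1  c:7=>cB=0,tig=3,lo=1
L=4*4+3=19  i=0*4+1*2+1=3

19,3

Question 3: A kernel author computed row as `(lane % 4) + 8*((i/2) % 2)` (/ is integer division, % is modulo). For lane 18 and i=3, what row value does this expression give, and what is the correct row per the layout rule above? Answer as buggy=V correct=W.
buggy=10 correct=12

`(lane % 4) + 8*((i/2) % 2)`[18,3]->10
lane 18->18/4=4, 18 mod 4=2
i=3  r:4+8->12  c:2·2+1+0->5
row: 10 vs 12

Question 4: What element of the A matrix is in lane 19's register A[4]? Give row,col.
4,14

L=19->gid=19>>2=4, tid=19&3=3
[4]->row 4+0=4  col 3·2+0+8=14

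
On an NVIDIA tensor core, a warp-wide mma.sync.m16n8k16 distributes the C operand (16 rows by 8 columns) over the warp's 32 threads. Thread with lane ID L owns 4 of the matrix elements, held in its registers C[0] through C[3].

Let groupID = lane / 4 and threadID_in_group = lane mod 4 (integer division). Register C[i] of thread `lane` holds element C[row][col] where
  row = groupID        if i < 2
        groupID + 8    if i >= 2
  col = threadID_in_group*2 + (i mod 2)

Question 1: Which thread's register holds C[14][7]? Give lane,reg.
27,3

r: 14->gid=6,r8=1  c: 7->tid=3,i&1=1
L=6*4+3=27  i=1*2+1=3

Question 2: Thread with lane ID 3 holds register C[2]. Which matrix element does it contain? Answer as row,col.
lane 3=>3/4=0, 3 mod 4=3
i=2  r:0+8=>8  c:2·3+0=>6

8,6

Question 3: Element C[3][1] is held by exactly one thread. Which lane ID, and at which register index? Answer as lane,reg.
r:3=>grp=3,rB=0  c:1=>tig=0,lo=1
L=3*4+0=12  i=0*2+1=1

12,1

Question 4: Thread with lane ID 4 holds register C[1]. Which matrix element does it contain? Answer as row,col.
lane 4: gr=1 (4/4), th=0 (4%4)
i=1: r=1+0=1, c=0*2+1=1

1,1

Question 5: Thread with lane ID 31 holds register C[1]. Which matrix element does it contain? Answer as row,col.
lane 31->31/4=7, 31 mod 4=3
i=1  r:7+0->7  c:2·3+1->7

7,7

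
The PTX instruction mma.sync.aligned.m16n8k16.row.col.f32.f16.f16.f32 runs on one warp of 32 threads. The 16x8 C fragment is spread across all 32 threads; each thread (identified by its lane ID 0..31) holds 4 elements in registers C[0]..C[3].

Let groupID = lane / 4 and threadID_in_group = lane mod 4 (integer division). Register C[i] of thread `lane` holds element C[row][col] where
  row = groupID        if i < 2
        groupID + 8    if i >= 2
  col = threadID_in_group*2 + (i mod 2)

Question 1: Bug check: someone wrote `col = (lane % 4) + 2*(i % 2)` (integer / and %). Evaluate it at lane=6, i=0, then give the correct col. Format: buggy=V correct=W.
buggy=2 correct=4

`(lane % 4) + 2*(i % 2)`[6,0]=>2
L=6=>grp=6>>2=1, tig=6&3=2
[0]=>row 1+0=1  col 2·2+0=4
col: 2 vs 4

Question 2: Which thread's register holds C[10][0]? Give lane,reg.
r=10->g=2,rb=1  c=0->t=0,b0=0
L=2*4+0=8  i=1*2+0=2

8,2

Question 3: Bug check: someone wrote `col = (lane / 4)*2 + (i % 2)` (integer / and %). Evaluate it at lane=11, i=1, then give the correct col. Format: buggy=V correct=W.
`(lane / 4)*2 + (i % 2)`[11,1]=>5
lane 11: grp=2 (11/4), tig=3 (11%4)
i=1: r=2+0=2, c=3*2+1=7
col: 5 vs 7

buggy=5 correct=7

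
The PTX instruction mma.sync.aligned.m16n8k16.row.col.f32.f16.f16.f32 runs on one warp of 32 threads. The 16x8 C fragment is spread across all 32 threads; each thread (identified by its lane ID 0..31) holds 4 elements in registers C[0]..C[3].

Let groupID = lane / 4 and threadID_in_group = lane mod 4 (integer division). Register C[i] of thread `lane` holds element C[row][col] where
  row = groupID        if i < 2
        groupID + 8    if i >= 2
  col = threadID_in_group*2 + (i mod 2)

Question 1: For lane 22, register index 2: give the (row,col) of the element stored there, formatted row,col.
13,4

22: grp=5,tig=2
[2] (5+8,2*2+0) = (13,4)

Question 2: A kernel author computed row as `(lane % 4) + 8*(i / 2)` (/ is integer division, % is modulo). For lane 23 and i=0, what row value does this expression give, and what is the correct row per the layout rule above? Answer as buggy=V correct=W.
buggy=3 correct=5

`(lane % 4) + 8*(i / 2)`[23,0]→3
23: G=5,T=3
[0] (5+0,3*2+0) = (5,6)
row: 3 vs 5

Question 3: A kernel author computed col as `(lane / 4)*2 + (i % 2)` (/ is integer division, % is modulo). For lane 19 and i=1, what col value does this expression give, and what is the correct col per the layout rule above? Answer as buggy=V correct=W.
`(lane / 4)*2 + (i % 2)`[19,1]→9
L=19→G=19>>2=4, T=19&3=3
[1]→row 4+0=4  col 3·2+1=7
col: 9 vs 7

buggy=9 correct=7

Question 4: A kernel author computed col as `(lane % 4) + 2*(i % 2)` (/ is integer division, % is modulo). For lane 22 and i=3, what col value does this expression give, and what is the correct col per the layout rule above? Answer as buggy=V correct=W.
`(lane % 4) + 2*(i % 2)`[22,3]→4
22: G=5,T=2
[3] (5+8,2*2+1) = (13,5)
col: 4 vs 5

buggy=4 correct=5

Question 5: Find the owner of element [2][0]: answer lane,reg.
8,0

r=2⇒gr=2,Rb=0  c=0⇒th=0,odd=0
L=2*4+0=8  i=0*2+0=0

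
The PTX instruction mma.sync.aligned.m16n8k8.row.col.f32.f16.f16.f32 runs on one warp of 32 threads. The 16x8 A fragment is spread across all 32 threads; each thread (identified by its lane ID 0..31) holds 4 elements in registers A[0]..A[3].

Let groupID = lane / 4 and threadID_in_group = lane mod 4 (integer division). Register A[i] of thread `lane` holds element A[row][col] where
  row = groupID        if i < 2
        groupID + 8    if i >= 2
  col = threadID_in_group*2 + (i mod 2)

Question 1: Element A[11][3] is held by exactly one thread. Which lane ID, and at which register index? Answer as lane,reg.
13,3

r=11→G=3,rhi=1  c=3→T=1,p=1
L=3*4+1=13  i=1*2+1=3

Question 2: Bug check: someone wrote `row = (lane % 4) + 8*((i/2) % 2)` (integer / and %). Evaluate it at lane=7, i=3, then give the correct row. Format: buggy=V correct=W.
`(lane % 4) + 8*((i/2) % 2)`[7,3]->11
7: g=1,t=3
[3] (1+8,3*2+1) = (9,7)
row: 11 vs 9

buggy=11 correct=9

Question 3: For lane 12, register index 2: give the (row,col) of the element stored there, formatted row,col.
11,0

lane 12->12/4=3, 12 mod 4=0
i=2  r:3+8->11  c:2·0+0->0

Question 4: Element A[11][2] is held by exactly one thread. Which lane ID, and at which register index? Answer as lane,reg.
r:11=>grp=3,rB=1  c:2=>tig=1,lo=0
L=3*4+1=13  i=1*2+0=2

13,2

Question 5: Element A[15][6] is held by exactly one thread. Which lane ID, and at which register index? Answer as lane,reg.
r=15->g=7,rb=1  c=6->t=3,b0=0
L=7*4+3=31  i=1*2+0=2

31,2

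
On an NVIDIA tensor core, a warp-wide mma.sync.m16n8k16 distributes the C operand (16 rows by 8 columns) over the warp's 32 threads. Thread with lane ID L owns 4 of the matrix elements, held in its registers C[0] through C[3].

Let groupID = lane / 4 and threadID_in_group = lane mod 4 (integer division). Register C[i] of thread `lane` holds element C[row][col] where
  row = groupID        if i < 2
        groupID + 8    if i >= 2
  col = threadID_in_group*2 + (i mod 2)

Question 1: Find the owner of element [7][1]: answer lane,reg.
r=7→G=7,rhi=0  c=1→T=0,p=1
L=7*4+0=28  i=0*2+1=1

28,1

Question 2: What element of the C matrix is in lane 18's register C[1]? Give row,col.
lane 18->18/4=4, 18 mod 4=2
i=1  r:4+0->4  c:2·2+1->5

4,5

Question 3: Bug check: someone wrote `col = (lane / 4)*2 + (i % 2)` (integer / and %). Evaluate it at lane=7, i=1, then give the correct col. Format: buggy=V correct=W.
buggy=3 correct=7

`(lane / 4)*2 + (i % 2)`[7,1]->3
lane 7: gid=1 (7/4), tid=3 (7%4)
i=1: r=1+0=1, c=3*2+1=7
col: 3 vs 7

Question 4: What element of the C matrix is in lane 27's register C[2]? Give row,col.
lane 27⇒27/4=6, 27 mod 4=3
i=2  r:6+8⇒14  c:2·3+0⇒6

14,6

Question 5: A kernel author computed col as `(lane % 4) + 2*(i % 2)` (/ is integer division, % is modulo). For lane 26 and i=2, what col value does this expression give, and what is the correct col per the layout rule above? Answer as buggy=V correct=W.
buggy=2 correct=4

`(lane % 4) + 2*(i % 2)`[26,2]⇒2
lane 26⇒26/4=6, 26 mod 4=2
i=2  r:6+8⇒14  c:2·2+0⇒4
col: 2 vs 4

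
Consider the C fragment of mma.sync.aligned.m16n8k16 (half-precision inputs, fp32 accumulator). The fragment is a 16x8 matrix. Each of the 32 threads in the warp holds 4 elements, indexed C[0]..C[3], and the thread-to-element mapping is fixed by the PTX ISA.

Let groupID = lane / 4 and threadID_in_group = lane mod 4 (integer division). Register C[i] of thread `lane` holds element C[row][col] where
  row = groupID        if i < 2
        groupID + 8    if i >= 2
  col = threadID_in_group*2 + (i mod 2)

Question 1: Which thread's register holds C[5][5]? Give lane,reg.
r=5⇒gr=5,Rb=0  c=5⇒th=2,odd=1
L=5*4+2=22  i=0*2+1=1

22,1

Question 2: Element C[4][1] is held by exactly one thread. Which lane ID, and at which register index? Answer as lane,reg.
16,1

r: 4->gid=4,r8=0  c: 1->tid=0,i&1=1
L=4*4+0=16  i=0*2+1=1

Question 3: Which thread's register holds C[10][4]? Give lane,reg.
10,2

r: 10->gid=2,r8=1  c: 4->tid=2,i&1=0
L=2*4+2=10  i=1*2+0=2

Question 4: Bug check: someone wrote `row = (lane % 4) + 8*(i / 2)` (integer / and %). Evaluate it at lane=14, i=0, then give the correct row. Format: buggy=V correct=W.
`(lane % 4) + 8*(i / 2)`[14,0]→2
lane 14→14/4=3, 14 mod 4=2
i=0  r:3+0→3  c:2·2+0→4
row: 2 vs 3

buggy=2 correct=3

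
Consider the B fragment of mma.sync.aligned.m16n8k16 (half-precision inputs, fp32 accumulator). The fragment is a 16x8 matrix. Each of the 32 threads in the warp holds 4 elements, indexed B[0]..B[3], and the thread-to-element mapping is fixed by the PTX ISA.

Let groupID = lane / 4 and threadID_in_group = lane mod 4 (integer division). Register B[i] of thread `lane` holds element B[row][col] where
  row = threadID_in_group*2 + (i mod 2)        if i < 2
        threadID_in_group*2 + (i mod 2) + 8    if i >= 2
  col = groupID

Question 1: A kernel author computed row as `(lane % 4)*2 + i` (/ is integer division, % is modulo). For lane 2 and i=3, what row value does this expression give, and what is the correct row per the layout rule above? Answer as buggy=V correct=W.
buggy=7 correct=13

`(lane % 4)*2 + i`[2,3]→7
2: G=0,T=2
[3] (2*2+1+8,0) = (13,0)
row: 7 vs 13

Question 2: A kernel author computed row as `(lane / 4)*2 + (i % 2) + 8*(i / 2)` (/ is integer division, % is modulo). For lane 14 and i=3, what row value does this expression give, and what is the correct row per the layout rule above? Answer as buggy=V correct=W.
buggy=15 correct=13

`(lane / 4)*2 + (i % 2) + 8*(i / 2)`[14,3]=>15
L=14=>grp=14>>2=3, tig=14&3=2
[3]=>row 2·2+1+8=13  col grp=3
row: 15 vs 13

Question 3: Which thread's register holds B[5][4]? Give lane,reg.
18,1

c:4=>grp=4  r:5=>rB=0,tig=2,lo=1
L=4*4+2=18  i=0*2+1=1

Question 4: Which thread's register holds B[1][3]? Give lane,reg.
12,1

c=3⇒gr=3  r=1⇒Rb=0,th=0,odd=1
L=3*4+0=12  i=0*2+1=1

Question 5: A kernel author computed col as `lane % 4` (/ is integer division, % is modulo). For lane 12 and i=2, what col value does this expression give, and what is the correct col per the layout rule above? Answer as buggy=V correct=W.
`lane % 4`[12,2]->0
lane 12: gid=3 (12/4), tid=0 (12%4)
i=2: r=0*2+0+8=8, c=gid=3
col: 0 vs 3

buggy=0 correct=3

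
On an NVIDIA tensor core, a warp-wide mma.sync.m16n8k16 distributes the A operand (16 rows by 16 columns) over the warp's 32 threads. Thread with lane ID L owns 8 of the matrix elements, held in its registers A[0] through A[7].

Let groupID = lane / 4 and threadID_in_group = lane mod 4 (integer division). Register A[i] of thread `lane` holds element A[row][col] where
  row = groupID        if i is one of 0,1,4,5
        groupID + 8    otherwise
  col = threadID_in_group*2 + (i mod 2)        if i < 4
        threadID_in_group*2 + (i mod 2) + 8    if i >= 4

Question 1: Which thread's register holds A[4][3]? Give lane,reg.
17,1

r: 4->gid=4,r8=0  c: 3->c8=0,tid=1,i&1=1
L=4*4+1=17  i=0*4+0*2+1=1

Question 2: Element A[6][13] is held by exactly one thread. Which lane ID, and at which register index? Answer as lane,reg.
r=6→G=6,rhi=0  c=13→chi=1,T=2,p=1
L=6*4+2=26  i=1*4+0*2+1=5

26,5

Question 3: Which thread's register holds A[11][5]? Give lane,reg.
14,3

r:11=>grp=3,rB=1  c:5=>cB=0,tig=2,lo=1
L=3*4+2=14  i=0*4+1*2+1=3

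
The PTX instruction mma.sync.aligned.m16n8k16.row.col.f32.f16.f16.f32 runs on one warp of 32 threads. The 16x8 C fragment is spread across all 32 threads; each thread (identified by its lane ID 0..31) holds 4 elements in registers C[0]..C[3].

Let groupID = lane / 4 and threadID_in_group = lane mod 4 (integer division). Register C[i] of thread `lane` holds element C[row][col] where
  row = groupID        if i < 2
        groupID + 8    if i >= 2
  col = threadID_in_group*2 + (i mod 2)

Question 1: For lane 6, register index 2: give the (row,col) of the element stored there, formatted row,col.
lane 6⇒6/4=1, 6 mod 4=2
i=2  r:1+8⇒9  c:2·2+0⇒4

9,4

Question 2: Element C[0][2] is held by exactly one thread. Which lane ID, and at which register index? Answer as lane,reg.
r:0=>grp=0,rB=0  c:2=>tig=1,lo=0
L=0*4+1=1  i=0*2+0=0

1,0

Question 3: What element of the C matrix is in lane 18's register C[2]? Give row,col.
12,4

lane 18: grp=4 (18/4), tig=2 (18%4)
i=2: r=4+8=12, c=2*2+0=4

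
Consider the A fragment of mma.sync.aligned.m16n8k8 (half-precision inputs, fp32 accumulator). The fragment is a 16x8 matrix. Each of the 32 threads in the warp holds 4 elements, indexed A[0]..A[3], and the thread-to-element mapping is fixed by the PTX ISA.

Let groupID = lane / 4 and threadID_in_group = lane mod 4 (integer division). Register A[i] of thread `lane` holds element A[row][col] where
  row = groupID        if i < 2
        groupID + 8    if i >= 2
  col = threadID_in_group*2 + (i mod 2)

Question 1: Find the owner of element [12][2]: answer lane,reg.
r=12->g=4,rb=1  c=2->t=1,b0=0
L=4*4+1=17  i=1*2+0=2

17,2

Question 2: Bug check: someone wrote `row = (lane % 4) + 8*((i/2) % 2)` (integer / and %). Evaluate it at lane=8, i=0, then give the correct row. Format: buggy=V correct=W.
buggy=0 correct=2

`(lane % 4) + 8*((i/2) % 2)`[8,0]→0
lane 8→8/4=2, 8 mod 4=0
i=0  r:2+0→2  c:2·0+0→0
row: 0 vs 2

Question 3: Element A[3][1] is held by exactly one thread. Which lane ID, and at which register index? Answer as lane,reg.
r:3=>grp=3,rB=0  c:1=>tig=0,lo=1
L=3*4+0=12  i=0*2+1=1

12,1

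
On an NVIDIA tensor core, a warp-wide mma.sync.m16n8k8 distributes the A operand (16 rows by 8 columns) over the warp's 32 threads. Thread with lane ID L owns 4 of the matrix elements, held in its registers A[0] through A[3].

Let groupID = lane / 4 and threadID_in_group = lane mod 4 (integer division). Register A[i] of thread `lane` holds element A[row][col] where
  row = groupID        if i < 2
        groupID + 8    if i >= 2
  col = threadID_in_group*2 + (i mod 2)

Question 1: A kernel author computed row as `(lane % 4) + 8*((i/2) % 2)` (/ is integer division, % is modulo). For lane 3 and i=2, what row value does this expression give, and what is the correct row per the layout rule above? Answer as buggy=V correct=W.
buggy=11 correct=8

`(lane % 4) + 8*((i/2) % 2)`[3,2]->11
lane 3: g=0 (3/4), t=3 (3%4)
i=2: r=0+8=8, c=3*2+0=6
row: 11 vs 8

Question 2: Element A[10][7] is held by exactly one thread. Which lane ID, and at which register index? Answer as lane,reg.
r=10→G=2,rhi=1  c=7→T=3,p=1
L=2*4+3=11  i=1*2+1=3

11,3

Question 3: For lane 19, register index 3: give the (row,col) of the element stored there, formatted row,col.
12,7

L=19⇒gr=19>>2=4, th=19&3=3
[3]⇒row 4+8=12  col 3·2+1=7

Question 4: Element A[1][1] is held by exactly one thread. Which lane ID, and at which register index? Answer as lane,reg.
4,1

r=1⇒gr=1,Rb=0  c=1⇒th=0,odd=1
L=1*4+0=4  i=0*2+1=1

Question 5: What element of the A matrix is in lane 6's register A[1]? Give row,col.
lane 6: G=1 (6/4), T=2 (6%4)
i=1: r=1+0=1, c=2*2+1=5

1,5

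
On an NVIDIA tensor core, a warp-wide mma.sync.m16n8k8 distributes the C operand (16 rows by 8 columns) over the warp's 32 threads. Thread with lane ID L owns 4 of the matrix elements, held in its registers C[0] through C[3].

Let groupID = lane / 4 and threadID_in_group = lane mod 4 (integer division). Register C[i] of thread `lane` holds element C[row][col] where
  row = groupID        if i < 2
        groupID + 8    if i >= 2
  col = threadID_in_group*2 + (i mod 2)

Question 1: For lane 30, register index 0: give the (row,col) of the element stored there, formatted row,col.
L=30⇒gr=30>>2=7, th=30&3=2
[0]⇒row 7+0=7  col 2·2+0=4

7,4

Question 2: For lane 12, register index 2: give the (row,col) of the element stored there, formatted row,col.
11,0

lane 12=>12/4=3, 12 mod 4=0
i=2  r:3+8=>11  c:2·0+0=>0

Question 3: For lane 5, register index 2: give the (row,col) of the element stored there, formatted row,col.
9,2

lane 5: g=1 (5/4), t=1 (5%4)
i=2: r=1+8=9, c=1*2+0=2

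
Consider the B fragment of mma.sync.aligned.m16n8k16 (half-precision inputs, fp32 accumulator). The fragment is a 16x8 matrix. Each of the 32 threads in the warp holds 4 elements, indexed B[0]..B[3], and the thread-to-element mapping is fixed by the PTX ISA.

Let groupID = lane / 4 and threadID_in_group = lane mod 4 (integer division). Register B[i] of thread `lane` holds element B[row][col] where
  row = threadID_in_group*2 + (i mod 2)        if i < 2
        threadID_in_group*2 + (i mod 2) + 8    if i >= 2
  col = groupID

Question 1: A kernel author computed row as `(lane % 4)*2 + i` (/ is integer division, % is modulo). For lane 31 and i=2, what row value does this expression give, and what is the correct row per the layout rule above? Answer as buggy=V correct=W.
`(lane % 4)*2 + i`[31,2]→8
lane 31: G=7 (31/4), T=3 (31%4)
i=2: r=3*2+0+8=14, c=G=7
row: 8 vs 14

buggy=8 correct=14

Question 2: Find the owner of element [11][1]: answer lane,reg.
c=1⇒gr=1  r=11⇒Rb=1,th=1,odd=1
L=1*4+1=5  i=1*2+1=3

5,3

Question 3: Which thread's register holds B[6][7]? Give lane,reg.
c: 7->gid=7  r: 6->r8=0,tid=3,i&1=0
L=7*4+3=31  i=0*2+0=0

31,0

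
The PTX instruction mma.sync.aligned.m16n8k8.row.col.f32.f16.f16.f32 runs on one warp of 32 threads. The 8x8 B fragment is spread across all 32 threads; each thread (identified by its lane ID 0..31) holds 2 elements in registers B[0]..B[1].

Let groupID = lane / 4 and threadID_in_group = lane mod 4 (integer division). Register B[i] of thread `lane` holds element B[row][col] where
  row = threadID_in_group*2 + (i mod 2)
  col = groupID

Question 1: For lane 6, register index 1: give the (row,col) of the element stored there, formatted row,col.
5,1

lane 6→6/4=1, 6 mod 4=2
i=1  r:2·2+1→5  c:1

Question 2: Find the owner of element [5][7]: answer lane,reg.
c=7⇒gr=7  r=5⇒th=2,odd=1
L=7*4+2=30  i=1=1

30,1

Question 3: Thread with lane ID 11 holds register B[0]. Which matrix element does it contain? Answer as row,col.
6,2

11: grp=2,tig=3
[0] (3*2+0,2) = (6,2)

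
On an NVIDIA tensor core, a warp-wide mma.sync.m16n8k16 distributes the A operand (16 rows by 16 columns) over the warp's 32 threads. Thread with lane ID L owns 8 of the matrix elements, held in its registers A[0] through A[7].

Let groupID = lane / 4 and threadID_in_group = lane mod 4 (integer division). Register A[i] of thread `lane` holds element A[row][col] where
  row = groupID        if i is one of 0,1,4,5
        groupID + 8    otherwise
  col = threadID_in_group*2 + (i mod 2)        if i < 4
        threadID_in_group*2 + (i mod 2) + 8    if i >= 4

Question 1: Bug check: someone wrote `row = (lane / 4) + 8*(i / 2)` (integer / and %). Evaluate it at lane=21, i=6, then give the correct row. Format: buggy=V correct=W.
buggy=29 correct=13

`(lane / 4) + 8*(i / 2)`[21,6]=>29
lane 21=>21/4=5, 21 mod 4=1
i=6  r:5+8=>13  c:2·1+0+8=>10
row: 29 vs 13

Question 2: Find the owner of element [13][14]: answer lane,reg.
r=13⇒gr=5,Rb=1  c=14⇒Cb=1,th=3,odd=0
L=5*4+3=23  i=1*4+1*2+0=6

23,6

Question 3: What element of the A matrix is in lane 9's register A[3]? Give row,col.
lane 9: G=2 (9/4), T=1 (9%4)
i=3: r=2+8=10, c=1*2+1+0=3

10,3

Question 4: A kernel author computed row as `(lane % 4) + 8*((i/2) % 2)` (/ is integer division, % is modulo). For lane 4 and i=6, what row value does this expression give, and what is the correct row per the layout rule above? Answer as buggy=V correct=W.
`(lane % 4) + 8*((i/2) % 2)`[4,6]→8
L=4→G=4>>2=1, T=4&3=0
[6]→row 1+8=9  col 0·2+0+8=8
row: 8 vs 9

buggy=8 correct=9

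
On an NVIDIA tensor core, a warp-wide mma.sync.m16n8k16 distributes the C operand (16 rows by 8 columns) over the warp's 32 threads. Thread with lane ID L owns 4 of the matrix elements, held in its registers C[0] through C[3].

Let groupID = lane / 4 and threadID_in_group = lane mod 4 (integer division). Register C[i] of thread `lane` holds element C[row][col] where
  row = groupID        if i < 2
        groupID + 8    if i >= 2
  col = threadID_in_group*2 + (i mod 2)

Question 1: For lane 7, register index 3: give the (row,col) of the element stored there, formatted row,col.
L=7->gid=7>>2=1, tid=7&3=3
[3]->row 1+8=9  col 3·2+1=7

9,7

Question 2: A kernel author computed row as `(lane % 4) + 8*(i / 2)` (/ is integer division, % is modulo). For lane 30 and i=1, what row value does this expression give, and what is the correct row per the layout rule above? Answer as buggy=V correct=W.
buggy=2 correct=7

`(lane % 4) + 8*(i / 2)`[30,1]->2
L=30->g=30>>2=7, t=30&3=2
[1]->row 7+0=7  col 2·2+1=5
row: 2 vs 7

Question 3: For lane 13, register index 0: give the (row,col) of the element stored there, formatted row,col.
lane 13: g=3 (13/4), t=1 (13%4)
i=0: r=3+0=3, c=1*2+0=2

3,2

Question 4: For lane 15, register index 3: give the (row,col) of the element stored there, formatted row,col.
11,7

L=15→G=15>>2=3, T=15&3=3
[3]→row 3+8=11  col 3·2+1=7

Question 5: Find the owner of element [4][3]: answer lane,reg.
r=4->g=4,rb=0  c=3->t=1,b0=1
L=4*4+1=17  i=0*2+1=1

17,1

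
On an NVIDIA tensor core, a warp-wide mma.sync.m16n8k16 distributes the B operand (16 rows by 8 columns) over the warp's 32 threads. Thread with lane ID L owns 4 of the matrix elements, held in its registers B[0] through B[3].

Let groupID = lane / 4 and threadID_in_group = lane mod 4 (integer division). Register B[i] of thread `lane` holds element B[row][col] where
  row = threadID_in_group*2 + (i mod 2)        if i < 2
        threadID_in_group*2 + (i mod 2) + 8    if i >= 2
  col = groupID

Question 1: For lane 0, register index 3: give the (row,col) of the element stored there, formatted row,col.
L=0→G=0>>2=0, T=0&3=0
[3]→row 0·2+1+8=9  col G=0

9,0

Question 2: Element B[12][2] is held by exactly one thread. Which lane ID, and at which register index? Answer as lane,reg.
c=2->g=2  r=12->rb=1,t=2,b0=0
L=2*4+2=10  i=1*2+0=2

10,2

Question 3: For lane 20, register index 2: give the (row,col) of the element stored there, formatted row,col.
L=20=>grp=20>>2=5, tig=20&3=0
[2]=>row 0·2+0+8=8  col grp=5

8,5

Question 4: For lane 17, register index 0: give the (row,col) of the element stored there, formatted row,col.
2,4

17: gid=4,tid=1
[0] (1*2+0+0,4) = (2,4)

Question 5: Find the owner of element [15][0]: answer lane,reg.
c=0->g=0  r=15->rb=1,t=3,b0=1
L=0*4+3=3  i=1*2+1=3

3,3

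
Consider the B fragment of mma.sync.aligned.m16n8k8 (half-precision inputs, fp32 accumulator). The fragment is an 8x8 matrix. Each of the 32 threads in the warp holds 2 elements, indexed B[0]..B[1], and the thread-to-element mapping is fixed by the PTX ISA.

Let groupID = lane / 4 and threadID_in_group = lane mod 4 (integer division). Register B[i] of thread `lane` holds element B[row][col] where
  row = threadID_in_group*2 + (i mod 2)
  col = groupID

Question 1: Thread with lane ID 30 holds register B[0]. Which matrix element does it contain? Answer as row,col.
30: gr=7,th=2
[0] (2*2+0,7) = (4,7)

4,7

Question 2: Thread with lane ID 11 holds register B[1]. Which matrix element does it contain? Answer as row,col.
L=11=>grp=11>>2=2, tig=11&3=3
[1]=>row 3·2+1=7  col grp=2

7,2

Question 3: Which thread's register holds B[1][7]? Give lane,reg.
c=7->g=7  r=1->t=0,b0=1
L=7*4+0=28  i=1=1

28,1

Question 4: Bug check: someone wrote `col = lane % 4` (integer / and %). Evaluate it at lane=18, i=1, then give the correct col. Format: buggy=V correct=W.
`lane % 4`[18,1]→2
18: G=4,T=2
[1] (2*2+1,4) = (5,4)
col: 2 vs 4

buggy=2 correct=4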